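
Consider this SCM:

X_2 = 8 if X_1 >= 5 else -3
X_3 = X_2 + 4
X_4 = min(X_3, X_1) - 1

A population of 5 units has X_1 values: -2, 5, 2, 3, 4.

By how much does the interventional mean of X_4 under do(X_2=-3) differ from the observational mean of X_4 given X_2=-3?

0.15

Every unit gets X_2=-3 under the intervention. X_4 values become -3, 0, 0, 0, 0; E[X_4|do(X_2=-3)] = -0.6.
Conditioning on X_2=-3 selects the 4 unit(s) with X_1 ∈ {-2, 2, 3, 4}. Their X_4 values: -3, 0, 0, 0. Mean = -0.75.
Difference = -0.6 − (-0.75) = 0.15.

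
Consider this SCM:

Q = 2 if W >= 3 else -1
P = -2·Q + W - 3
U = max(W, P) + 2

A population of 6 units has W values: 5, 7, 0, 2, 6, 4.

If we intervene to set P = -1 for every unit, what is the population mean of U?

6

do(P=-1) breaks P's dependence on W. With P=-1 fixed, U across the units is 7, 9, 2, 4, 8, 6, mean 6.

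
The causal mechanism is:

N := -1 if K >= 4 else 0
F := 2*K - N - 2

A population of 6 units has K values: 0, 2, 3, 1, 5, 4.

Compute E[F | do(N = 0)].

Every unit gets N=0 under the intervention. F values become -2, 2, 4, 0, 8, 6; E[F|do(N=0)] = 3.

3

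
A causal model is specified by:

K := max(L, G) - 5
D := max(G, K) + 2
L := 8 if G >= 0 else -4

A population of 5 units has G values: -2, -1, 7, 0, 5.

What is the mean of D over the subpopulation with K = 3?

7

Conditioning on K=3 selects the 3 unit(s) with G ∈ {7, 0, 5}. Their D values: 9, 5, 7. Mean = 7.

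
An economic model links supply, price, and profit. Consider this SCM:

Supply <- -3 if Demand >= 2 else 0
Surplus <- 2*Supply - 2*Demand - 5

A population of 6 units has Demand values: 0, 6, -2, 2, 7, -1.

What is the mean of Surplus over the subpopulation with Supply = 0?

-3

Conditioning on Supply=0 selects the 3 unit(s) with Demand ∈ {0, -2, -1}. Their Surplus values: -5, -1, -3. Mean = -3.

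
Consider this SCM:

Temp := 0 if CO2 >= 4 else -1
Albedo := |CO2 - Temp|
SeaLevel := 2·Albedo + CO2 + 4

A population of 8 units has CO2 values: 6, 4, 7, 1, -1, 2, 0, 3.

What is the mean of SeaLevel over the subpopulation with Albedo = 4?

15.5

Observing Albedo=4 restricts to units where Albedo's equation naturally yields 4: CO2 ∈ {4, 3}. In that subpopulation SeaLevel = 16, 15, mean 15.5.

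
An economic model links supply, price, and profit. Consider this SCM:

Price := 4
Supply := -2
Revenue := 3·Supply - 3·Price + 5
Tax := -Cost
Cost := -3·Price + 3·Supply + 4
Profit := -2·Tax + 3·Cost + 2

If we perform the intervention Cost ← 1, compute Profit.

7

The intervention breaks the incoming arrows to Cost: Cost := -3·Price + 3·Supply + 4 no longer applies, and Cost = 1.
Tax = -Cost  [with Cost=1]  = -1
Profit = -2·Tax + 3·Cost + 2  [with Tax=-1, Cost=1]  = 7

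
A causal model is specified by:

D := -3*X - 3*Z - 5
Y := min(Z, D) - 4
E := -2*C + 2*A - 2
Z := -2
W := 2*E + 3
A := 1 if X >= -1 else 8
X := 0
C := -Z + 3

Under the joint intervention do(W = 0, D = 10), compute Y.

Under do(W = 0, D = 10), each intervened variable's structural equation is replaced by its fixed value.
Y = min(Z, D) - 4  [with Z=-2, D=10]  = -6

-6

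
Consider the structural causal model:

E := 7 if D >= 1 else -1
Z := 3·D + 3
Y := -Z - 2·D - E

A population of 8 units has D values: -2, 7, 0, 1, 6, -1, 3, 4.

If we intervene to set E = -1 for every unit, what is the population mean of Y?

do(E=-1) breaks E's dependence on D. With E=-1 fixed, Y across the units is 8, -37, -2, -7, -32, 3, -17, -22, mean -13.25.

-13.25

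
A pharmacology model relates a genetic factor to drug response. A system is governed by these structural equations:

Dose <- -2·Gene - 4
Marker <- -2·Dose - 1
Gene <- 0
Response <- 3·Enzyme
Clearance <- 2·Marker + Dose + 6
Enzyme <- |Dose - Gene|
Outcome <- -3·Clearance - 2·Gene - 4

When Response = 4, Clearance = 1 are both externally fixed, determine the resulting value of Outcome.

Under do(Response = 4, Clearance = 1), each intervened variable's structural equation is replaced by its fixed value.
Outcome = -3·Clearance - 2·Gene - 4  [with Clearance=1, Gene=0]  = -7

-7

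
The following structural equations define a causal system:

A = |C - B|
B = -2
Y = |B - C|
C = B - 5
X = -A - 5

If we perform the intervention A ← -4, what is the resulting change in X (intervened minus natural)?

9

The intervention breaks the incoming arrows to A: A = |C - B| no longer applies, and A = -4.
X = -A - 5  [with A=-4]  = -1
Without intervention: C = B - 5  [with B=-2]  = -7; A = |C - B|  [with C=-7, B=-2]  = 5; X = -A - 5  [with A=5]  = -10.
Change = -1 − (-10) = 9.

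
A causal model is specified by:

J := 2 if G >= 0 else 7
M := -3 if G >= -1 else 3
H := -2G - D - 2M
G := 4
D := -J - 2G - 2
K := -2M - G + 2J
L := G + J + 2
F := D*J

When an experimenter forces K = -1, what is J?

The intervention breaks the incoming arrows to K: K := -2M - G + 2J no longer applies, and K = -1.
Since J is not a descendant of the intervened variable, it is unaffected.
J = 2 if G >= 0 else 7  [with G=4]  = 2

2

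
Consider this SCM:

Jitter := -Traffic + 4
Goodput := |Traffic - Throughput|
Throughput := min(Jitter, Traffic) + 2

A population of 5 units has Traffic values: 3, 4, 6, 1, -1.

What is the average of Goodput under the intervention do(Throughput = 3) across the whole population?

2

Under do(Throughput=3), Throughput's equation is replaced by Throughput=3 for every unit. Per-unit Goodput: 0, 1, 3, 2, 4. Mean = 2.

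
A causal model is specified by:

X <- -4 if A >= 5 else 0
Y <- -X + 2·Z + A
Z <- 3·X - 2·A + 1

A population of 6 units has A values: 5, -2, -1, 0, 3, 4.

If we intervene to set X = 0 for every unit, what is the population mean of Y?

Every unit gets X=0 under the intervention. Y values become -13, 8, 5, 2, -7, -10; E[Y|do(X=0)] = -2.5.

-2.5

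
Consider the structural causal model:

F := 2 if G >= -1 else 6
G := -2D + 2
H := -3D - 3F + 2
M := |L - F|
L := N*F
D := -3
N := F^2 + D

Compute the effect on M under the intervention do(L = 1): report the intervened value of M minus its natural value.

1

Intervening sets L = 1 and removes its equation (L := N*F).
G = -2D + 2  [with D=-3]  = 8
F = 2 if G >= -1 else 6  [with G=8]  = 2
M = |L - F|  [with L=1, F=2]  = 1
Without intervention: G = -2D + 2  [with D=-3]  = 8; F = 2 if G >= -1 else 6  [with G=8]  = 2; N = F^2 + D  [with F=2, D=-3]  = 1; L = N*F  [with N=1, F=2]  = 2; M = |L - F|  [with L=2, F=2]  = 0.
Change = 1 − 0 = 1.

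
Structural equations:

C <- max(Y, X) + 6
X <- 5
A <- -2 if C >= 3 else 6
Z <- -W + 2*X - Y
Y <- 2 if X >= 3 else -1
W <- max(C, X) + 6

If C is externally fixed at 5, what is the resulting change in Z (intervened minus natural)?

6

do(C=5) replaces the equation C <- max(Y, X) + 6 with the constant C = 5.
Y = 2 if X >= 3 else -1  [with X=5]  = 2
W = max(C, X) + 6  [with C=5, X=5]  = 11
Z = -W + 2*X - Y  [with W=11, X=5, Y=2]  = -3
Without intervention: Y = 2 if X >= 3 else -1  [with X=5]  = 2; C = max(Y, X) + 6  [with Y=2, X=5]  = 11; W = max(C, X) + 6  [with C=11, X=5]  = 17; Z = -W + 2*X - Y  [with W=17, X=5, Y=2]  = -9.
Change = -3 − (-9) = 6.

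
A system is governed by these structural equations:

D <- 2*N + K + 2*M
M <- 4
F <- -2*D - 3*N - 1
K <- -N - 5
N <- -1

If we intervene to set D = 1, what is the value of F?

0

Intervening sets D = 1 and removes its equation (D <- 2*N + K + 2*M).
F = -2*D - 3*N - 1  [with D=1, N=-1]  = 0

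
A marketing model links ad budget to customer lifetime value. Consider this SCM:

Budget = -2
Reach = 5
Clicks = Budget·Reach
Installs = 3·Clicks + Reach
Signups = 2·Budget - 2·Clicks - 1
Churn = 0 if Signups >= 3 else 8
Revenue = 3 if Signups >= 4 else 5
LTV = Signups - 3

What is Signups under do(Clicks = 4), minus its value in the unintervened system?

do(Clicks=4) replaces the equation Clicks = Budget·Reach with the constant Clicks = 4.
Signups = 2·Budget - 2·Clicks - 1  [with Budget=-2, Clicks=4]  = -13
Without intervention: Clicks = Budget·Reach  [with Budget=-2, Reach=5]  = -10; Signups = 2·Budget - 2·Clicks - 1  [with Budget=-2, Clicks=-10]  = 15.
Change = -13 − 15 = -28.

-28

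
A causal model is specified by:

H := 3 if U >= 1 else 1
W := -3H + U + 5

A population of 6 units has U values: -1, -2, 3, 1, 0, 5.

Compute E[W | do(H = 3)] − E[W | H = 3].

-2

Under do(H=3), H's equation is replaced by H=3 for every unit. Per-unit W: -5, -6, -1, -3, -4, 1. Mean = -3.
Observing H=3 restricts to units where H's equation naturally yields 3: U ∈ {3, 1, 5}. In that subpopulation W = -1, -3, 1, mean -1.
Difference = -3 − (-1) = -2.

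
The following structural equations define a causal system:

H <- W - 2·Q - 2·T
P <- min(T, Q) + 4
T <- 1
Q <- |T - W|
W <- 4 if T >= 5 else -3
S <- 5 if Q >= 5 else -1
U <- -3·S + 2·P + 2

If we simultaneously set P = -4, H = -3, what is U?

-3

Setting P = -4, H = -3 by intervention discards those variables' equations.
W = 4 if T >= 5 else -3  [with T=1]  = -3
Q = |T - W|  [with T=1, W=-3]  = 4
S = 5 if Q >= 5 else -1  [with Q=4]  = -1
U = -3·S + 2·P + 2  [with S=-1, P=-4]  = -3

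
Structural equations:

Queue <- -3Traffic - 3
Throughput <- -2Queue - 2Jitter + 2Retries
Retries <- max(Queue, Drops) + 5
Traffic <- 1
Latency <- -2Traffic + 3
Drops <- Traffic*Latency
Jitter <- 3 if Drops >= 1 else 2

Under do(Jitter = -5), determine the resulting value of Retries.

6

do(Jitter=-5) replaces the equation Jitter <- 3 if Drops >= 1 else 2 with the constant Jitter = -5.
Since Retries is not a descendant of the intervened variable, it is unaffected.
Latency = -2Traffic + 3  [with Traffic=1]  = 1
Queue = -3Traffic - 3  [with Traffic=1]  = -6
Drops = Traffic*Latency  [with Traffic=1, Latency=1]  = 1
Retries = max(Queue, Drops) + 5  [with Queue=-6, Drops=1]  = 6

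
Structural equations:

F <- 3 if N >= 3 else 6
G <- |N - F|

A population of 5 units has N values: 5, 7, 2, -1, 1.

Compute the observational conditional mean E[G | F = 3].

Observing F=3 restricts to units where F's equation naturally yields 3: N ∈ {5, 7}. In that subpopulation G = 2, 4, mean 3.

3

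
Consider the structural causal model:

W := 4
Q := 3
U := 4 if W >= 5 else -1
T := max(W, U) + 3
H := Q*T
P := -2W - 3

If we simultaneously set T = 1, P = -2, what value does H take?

Setting T = 1, P = -2 by intervention discards those variables' equations.
H = Q*T  [with Q=3, T=1]  = 3

3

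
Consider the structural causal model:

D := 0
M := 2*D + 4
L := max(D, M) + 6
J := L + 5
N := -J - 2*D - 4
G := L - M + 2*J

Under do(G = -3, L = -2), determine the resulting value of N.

-7

Under do(G = -3, L = -2), each intervened variable's structural equation is replaced by its fixed value.
J = L + 5  [with L=-2]  = 3
N = -J - 2*D - 4  [with J=3, D=0]  = -7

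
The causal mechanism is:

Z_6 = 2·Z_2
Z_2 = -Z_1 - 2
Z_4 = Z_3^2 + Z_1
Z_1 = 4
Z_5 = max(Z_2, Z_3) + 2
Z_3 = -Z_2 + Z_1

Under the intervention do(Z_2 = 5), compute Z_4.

Under do(Z_2=5), the mechanism Z_2 = -Z_1 - 2 is discarded; Z_2 is fixed at 5.
Z_3 = -Z_2 + Z_1  [with Z_2=5, Z_1=4]  = -1
Z_4 = Z_3^2 + Z_1  [with Z_3=-1, Z_1=4]  = 5

5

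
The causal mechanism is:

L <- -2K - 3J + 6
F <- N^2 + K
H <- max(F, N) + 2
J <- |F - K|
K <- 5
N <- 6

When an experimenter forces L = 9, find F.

41

do(L=9) replaces the equation L <- -2K - 3J + 6 with the constant L = 9.
F is not downstream of the intervention, so its value is determined by the original equations.
F = N^2 + K  [with N=6, K=5]  = 41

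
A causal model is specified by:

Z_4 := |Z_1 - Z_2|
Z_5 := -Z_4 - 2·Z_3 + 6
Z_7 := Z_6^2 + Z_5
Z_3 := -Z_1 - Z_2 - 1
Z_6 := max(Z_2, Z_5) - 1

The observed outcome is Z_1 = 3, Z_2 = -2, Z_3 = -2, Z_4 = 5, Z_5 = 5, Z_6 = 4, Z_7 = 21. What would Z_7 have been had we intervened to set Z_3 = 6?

The intervention breaks the incoming arrows to Z_3: Z_3 := -Z_1 - Z_2 - 1 no longer applies, and Z_3 = 6.
Z_4 = |Z_1 - Z_2|  [with Z_1=3, Z_2=-2]  = 5
Z_5 = -Z_4 - 2·Z_3 + 6  [with Z_4=5, Z_3=6]  = -11
Z_6 = max(Z_2, Z_5) - 1  [with Z_2=-2, Z_5=-11]  = -3
Z_7 = Z_6^2 + Z_5  [with Z_6=-3, Z_5=-11]  = -2

-2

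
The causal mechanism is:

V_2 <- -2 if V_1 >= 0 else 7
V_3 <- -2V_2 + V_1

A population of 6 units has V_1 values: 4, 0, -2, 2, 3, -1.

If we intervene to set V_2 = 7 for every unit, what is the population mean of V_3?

-13

do(V_2=7) breaks V_2's dependence on V_1. With V_2=7 fixed, V_3 across the units is -10, -14, -16, -12, -11, -15, mean -13.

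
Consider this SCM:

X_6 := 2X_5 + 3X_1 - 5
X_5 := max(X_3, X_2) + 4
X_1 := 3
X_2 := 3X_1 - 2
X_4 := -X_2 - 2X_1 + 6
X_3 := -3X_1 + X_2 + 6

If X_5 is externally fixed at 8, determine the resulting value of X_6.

The intervention breaks the incoming arrows to X_5: X_5 := max(X_3, X_2) + 4 no longer applies, and X_5 = 8.
X_6 = 2X_5 + 3X_1 - 5  [with X_5=8, X_1=3]  = 20

20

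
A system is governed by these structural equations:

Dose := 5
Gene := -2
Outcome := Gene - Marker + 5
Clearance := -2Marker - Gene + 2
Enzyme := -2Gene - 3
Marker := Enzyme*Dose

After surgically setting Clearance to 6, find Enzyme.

1

do(Clearance=6) replaces the equation Clearance := -2Marker - Gene + 2 with the constant Clearance = 6.
Enzyme is not downstream of the intervention, so its value is determined by the original equations.
Enzyme = -2Gene - 3  [with Gene=-2]  = 1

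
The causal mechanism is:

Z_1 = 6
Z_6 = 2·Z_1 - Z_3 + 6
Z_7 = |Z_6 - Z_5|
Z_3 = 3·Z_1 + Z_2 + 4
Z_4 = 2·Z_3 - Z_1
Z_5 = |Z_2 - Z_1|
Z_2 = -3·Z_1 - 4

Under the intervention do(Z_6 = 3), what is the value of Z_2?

-22

do(Z_6=3) replaces the equation Z_6 = 2·Z_1 - Z_3 + 6 with the constant Z_6 = 3.
Z_2 is not downstream of the intervention, so its value is determined by the original equations.
Z_2 = -3·Z_1 - 4  [with Z_1=6]  = -22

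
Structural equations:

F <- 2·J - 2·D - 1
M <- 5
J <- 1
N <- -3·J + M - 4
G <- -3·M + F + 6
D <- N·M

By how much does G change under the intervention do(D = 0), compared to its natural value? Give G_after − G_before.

-20

Under do(D=0), the mechanism D <- N·M is discarded; D is fixed at 0.
F = 2·J - 2·D - 1  [with J=1, D=0]  = 1
G = -3·M + F + 6  [with M=5, F=1]  = -8
Without intervention: N = -3·J + M - 4  [with J=1, M=5]  = -2; D = N·M  [with N=-2, M=5]  = -10; F = 2·J - 2·D - 1  [with J=1, D=-10]  = 21; G = -3·M + F + 6  [with M=5, F=21]  = 12.
Change = -8 − 12 = -20.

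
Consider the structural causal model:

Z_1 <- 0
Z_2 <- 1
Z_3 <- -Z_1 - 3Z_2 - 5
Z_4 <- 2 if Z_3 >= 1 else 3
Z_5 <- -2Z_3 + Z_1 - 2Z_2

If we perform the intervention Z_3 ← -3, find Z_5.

do(Z_3=-3) replaces the equation Z_3 <- -Z_1 - 3Z_2 - 5 with the constant Z_3 = -3.
Z_5 = -2Z_3 + Z_1 - 2Z_2  [with Z_3=-3, Z_1=0, Z_2=1]  = 4

4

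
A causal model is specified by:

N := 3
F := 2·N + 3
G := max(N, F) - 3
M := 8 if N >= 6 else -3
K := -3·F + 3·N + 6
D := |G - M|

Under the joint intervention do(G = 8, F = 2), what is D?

11

The joint intervention fixes G = 8, F = 2, removing each variable's own equation.
M = 8 if N >= 6 else -3  [with N=3]  = -3
D = |G - M|  [with G=8, M=-3]  = 11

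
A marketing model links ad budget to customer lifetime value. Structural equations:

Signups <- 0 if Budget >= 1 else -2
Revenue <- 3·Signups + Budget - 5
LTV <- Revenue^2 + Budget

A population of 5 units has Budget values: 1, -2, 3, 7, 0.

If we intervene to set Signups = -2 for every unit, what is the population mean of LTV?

95.8

The intervention sets Signups=-2 in all 5 units regardless of Budget. Recomputing LTV per unit gives 101, 167, 67, 23, 121; average 95.8.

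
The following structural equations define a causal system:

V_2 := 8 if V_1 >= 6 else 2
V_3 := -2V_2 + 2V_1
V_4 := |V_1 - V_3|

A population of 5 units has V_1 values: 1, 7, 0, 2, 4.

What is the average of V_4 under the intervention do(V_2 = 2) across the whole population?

Under do(V_2=2), V_2's equation is replaced by V_2=2 for every unit. Per-unit V_4: 3, 3, 4, 2, 0. Mean = 2.4.

2.4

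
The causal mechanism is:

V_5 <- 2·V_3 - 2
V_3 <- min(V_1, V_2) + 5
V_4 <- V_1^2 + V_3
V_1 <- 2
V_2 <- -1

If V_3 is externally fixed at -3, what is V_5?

do(V_3=-3) replaces the equation V_3 <- min(V_1, V_2) + 5 with the constant V_3 = -3.
V_5 = 2·V_3 - 2  [with V_3=-3]  = -8

-8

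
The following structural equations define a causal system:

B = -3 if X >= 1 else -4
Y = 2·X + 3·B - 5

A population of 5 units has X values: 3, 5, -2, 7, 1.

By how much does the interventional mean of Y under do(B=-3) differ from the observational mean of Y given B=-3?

Under do(B=-3), B's equation is replaced by B=-3 for every unit. Per-unit Y: -8, -4, -18, 0, -12. Mean = -8.4.
E[Y|B=-3] averages over only the 4 units with B=-3 (X = 3, 5, 7, 1): Y = -8, -4, 0, -12, mean -6.
Difference = -8.4 − (-6) = -2.4.

-2.4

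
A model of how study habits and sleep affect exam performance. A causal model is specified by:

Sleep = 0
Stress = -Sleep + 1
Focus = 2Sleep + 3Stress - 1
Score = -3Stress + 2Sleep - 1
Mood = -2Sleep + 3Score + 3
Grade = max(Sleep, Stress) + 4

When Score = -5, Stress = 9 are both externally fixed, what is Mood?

-12

The joint intervention fixes Score = -5, Stress = 9, removing each variable's own equation.
Mood = -2Sleep + 3Score + 3  [with Sleep=0, Score=-5]  = -12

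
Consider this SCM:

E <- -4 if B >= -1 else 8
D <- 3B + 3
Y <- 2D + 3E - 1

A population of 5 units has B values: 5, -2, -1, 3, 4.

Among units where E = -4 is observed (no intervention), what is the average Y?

9.5

Conditioning on E=-4 selects the 4 unit(s) with B ∈ {5, -1, 3, 4}. Their Y values: 23, -13, 11, 17. Mean = 9.5.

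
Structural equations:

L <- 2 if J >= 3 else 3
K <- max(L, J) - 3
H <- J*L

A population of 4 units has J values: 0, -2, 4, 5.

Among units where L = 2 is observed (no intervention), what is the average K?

1.5

E[K|L=2] averages over only the 2 units with L=2 (J = 4, 5): K = 1, 2, mean 1.5.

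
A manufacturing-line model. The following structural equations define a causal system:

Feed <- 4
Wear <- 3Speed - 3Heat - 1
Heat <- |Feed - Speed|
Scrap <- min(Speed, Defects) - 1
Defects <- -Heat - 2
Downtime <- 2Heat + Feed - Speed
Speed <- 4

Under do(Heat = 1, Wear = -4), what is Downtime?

2

Under do(Heat = 1, Wear = -4), each intervened variable's structural equation is replaced by its fixed value.
Downtime = 2Heat + Feed - Speed  [with Heat=1, Feed=4, Speed=4]  = 2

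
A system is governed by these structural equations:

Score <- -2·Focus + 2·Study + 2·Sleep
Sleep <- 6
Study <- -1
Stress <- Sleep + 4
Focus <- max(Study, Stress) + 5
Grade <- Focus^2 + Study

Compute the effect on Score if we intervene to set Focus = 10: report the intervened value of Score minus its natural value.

Intervening sets Focus = 10 and removes its equation (Focus <- max(Study, Stress) + 5).
Score = -2·Focus + 2·Study + 2·Sleep  [with Focus=10, Study=-1, Sleep=6]  = -10
Without intervention: Stress = Sleep + 4  [with Sleep=6]  = 10; Focus = max(Study, Stress) + 5  [with Study=-1, Stress=10]  = 15; Score = -2·Focus + 2·Study + 2·Sleep  [with Focus=15, Study=-1, Sleep=6]  = -20.
Change = -10 − (-20) = 10.

10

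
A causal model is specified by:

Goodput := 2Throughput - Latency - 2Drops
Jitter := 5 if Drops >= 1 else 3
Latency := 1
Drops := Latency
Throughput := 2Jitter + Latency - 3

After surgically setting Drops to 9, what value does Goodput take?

do(Drops=9) replaces the equation Drops := Latency with the constant Drops = 9.
Jitter = 5 if Drops >= 1 else 3  [with Drops=9]  = 5
Throughput = 2Jitter + Latency - 3  [with Jitter=5, Latency=1]  = 8
Goodput = 2Throughput - Latency - 2Drops  [with Throughput=8, Latency=1, Drops=9]  = -3

-3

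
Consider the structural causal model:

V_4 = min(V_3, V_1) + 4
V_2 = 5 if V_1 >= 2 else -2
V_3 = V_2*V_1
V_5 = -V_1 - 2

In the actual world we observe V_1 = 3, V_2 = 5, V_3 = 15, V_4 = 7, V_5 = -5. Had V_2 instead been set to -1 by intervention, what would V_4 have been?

Under do(V_2=-1), the mechanism V_2 = 5 if V_1 >= 2 else -2 is discarded; V_2 is fixed at -1.
V_3 = V_2*V_1  [with V_2=-1, V_1=3]  = -3
V_4 = min(V_3, V_1) + 4  [with V_3=-3, V_1=3]  = 1

1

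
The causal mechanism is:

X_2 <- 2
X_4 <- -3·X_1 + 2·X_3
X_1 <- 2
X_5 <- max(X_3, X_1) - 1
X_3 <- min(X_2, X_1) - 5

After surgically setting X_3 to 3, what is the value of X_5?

2

do(X_3=3) replaces the equation X_3 <- min(X_2, X_1) - 5 with the constant X_3 = 3.
X_5 = max(X_3, X_1) - 1  [with X_3=3, X_1=2]  = 2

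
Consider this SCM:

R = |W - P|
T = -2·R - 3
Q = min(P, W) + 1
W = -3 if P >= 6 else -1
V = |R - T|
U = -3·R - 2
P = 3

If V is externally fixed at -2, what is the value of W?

Under do(V=-2), the mechanism V = |R - T| is discarded; V is fixed at -2.
W is not downstream of the intervention, so its value is determined by the original equations.
W = -3 if P >= 6 else -1  [with P=3]  = -1

-1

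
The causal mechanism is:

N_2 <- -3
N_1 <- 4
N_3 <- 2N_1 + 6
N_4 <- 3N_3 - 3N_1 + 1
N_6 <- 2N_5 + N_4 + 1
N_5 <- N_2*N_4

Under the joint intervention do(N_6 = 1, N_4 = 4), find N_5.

-12

Setting N_6 = 1, N_4 = 4 by intervention discards those variables' equations.
N_5 = N_2*N_4  [with N_2=-3, N_4=4]  = -12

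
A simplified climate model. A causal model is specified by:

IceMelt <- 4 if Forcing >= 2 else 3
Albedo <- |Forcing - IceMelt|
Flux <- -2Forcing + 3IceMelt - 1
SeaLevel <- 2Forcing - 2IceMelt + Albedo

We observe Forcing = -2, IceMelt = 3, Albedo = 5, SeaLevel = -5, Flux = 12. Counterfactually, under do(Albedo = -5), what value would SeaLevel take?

-15

The intervention breaks the incoming arrows to Albedo: Albedo <- |Forcing - IceMelt| no longer applies, and Albedo = -5.
IceMelt = 4 if Forcing >= 2 else 3  [with Forcing=-2]  = 3
SeaLevel = 2Forcing - 2IceMelt + Albedo  [with Forcing=-2, IceMelt=3, Albedo=-5]  = -15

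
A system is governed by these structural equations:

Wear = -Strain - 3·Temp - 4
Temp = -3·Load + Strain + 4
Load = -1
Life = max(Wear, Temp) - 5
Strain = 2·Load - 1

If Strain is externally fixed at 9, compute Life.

11

do(Strain=9) replaces the equation Strain = 2·Load - 1 with the constant Strain = 9.
Temp = -3·Load + Strain + 4  [with Load=-1, Strain=9]  = 16
Wear = -Strain - 3·Temp - 4  [with Strain=9, Temp=16]  = -61
Life = max(Wear, Temp) - 5  [with Wear=-61, Temp=16]  = 11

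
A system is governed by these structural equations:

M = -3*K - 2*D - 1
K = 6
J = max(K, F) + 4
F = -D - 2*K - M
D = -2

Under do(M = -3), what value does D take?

Under do(M=-3), the mechanism M = -3*K - 2*D - 1 is discarded; M is fixed at -3.
D is not downstream of the intervention, so its value is determined by the original equations.

-2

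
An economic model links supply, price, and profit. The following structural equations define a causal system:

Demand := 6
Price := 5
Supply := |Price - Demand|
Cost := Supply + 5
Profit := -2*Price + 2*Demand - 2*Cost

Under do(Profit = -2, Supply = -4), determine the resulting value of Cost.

Under do(Profit = -2, Supply = -4), each intervened variable's structural equation is replaced by its fixed value.
Cost = Supply + 5  [with Supply=-4]  = 1

1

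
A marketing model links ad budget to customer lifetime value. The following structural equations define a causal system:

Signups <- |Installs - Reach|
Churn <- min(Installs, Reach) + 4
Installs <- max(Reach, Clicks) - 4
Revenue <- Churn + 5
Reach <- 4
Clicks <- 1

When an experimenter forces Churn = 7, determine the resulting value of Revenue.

12

The intervention breaks the incoming arrows to Churn: Churn <- min(Installs, Reach) + 4 no longer applies, and Churn = 7.
Revenue = Churn + 5  [with Churn=7]  = 12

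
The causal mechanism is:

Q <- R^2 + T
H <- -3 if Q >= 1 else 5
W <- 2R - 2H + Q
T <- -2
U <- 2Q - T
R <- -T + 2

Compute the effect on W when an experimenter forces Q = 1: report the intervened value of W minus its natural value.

-13

The intervention breaks the incoming arrows to Q: Q <- R^2 + T no longer applies, and Q = 1.
R = -T + 2  [with T=-2]  = 4
H = -3 if Q >= 1 else 5  [with Q=1]  = -3
W = 2R - 2H + Q  [with R=4, H=-3, Q=1]  = 15
Without intervention: R = -T + 2  [with T=-2]  = 4; Q = R^2 + T  [with R=4, T=-2]  = 14; H = -3 if Q >= 1 else 5  [with Q=14]  = -3; W = 2R - 2H + Q  [with R=4, H=-3, Q=14]  = 28.
Change = 15 − 28 = -13.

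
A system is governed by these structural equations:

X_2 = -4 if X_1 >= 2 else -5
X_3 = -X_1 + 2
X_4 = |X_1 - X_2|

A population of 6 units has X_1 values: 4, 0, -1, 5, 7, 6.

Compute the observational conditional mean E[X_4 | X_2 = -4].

9.5

Conditioning on X_2=-4 selects the 4 unit(s) with X_1 ∈ {4, 5, 7, 6}. Their X_4 values: 8, 9, 11, 10. Mean = 9.5.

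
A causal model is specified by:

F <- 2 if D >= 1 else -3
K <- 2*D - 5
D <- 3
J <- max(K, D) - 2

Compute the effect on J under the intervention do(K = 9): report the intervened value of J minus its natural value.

The intervention breaks the incoming arrows to K: K <- 2*D - 5 no longer applies, and K = 9.
J = max(K, D) - 2  [with K=9, D=3]  = 7
Without intervention: K = 2*D - 5  [with D=3]  = 1; J = max(K, D) - 2  [with K=1, D=3]  = 1.
Change = 7 − 1 = 6.

6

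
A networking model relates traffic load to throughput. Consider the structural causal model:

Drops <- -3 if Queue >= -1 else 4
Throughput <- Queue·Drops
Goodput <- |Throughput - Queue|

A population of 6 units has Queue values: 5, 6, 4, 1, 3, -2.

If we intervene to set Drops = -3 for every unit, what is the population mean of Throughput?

do(Drops=-3) breaks Drops's dependence on Queue. With Drops=-3 fixed, Throughput across the units is -15, -18, -12, -3, -9, 6, mean -8.5.

-8.5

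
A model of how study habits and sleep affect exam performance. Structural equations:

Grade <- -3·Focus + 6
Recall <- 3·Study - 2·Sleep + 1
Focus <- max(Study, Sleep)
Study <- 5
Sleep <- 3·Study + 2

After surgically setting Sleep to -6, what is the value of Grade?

do(Sleep=-6) replaces the equation Sleep <- 3·Study + 2 with the constant Sleep = -6.
Focus = max(Study, Sleep)  [with Study=5, Sleep=-6]  = 5
Grade = -3·Focus + 6  [with Focus=5]  = -9

-9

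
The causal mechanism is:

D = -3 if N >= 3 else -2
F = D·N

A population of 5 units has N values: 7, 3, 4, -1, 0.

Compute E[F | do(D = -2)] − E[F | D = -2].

Under do(D=-2), D's equation is replaced by D=-2 for every unit. Per-unit F: -14, -6, -8, 2, 0. Mean = -5.2.
Conditioning on D=-2 selects the 2 unit(s) with N ∈ {-1, 0}. Their F values: 2, 0. Mean = 1.
Difference = -5.2 − 1 = -6.2.

-6.2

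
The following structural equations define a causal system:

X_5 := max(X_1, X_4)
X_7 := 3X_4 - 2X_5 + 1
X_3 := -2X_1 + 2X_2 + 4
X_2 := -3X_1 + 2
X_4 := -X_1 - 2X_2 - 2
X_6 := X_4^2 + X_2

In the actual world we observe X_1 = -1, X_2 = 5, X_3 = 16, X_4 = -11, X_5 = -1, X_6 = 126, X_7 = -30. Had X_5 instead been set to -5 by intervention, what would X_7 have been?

-22

Under do(X_5=-5), the mechanism X_5 := max(X_1, X_4) is discarded; X_5 is fixed at -5.
X_2 = -3X_1 + 2  [with X_1=-1]  = 5
X_4 = -X_1 - 2X_2 - 2  [with X_1=-1, X_2=5]  = -11
X_7 = 3X_4 - 2X_5 + 1  [with X_4=-11, X_5=-5]  = -22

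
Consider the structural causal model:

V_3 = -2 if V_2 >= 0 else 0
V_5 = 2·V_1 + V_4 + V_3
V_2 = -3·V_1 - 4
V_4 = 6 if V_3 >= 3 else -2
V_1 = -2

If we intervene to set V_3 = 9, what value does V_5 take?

do(V_3=9) replaces the equation V_3 = -2 if V_2 >= 0 else 0 with the constant V_3 = 9.
V_4 = 6 if V_3 >= 3 else -2  [with V_3=9]  = 6
V_5 = 2·V_1 + V_4 + V_3  [with V_1=-2, V_4=6, V_3=9]  = 11

11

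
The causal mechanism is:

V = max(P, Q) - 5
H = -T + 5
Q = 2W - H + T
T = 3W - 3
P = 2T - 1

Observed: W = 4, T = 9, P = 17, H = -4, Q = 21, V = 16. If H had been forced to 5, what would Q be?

12

Intervening sets H = 5 and removes its equation (H = -T + 5).
T = 3W - 3  [with W=4]  = 9
Q = 2W - H + T  [with W=4, H=5, T=9]  = 12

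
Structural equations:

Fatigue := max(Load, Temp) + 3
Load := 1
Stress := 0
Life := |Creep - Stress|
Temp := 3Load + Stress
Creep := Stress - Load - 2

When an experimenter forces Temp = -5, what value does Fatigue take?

do(Temp=-5) replaces the equation Temp := 3Load + Stress with the constant Temp = -5.
Fatigue = max(Load, Temp) + 3  [with Load=1, Temp=-5]  = 4

4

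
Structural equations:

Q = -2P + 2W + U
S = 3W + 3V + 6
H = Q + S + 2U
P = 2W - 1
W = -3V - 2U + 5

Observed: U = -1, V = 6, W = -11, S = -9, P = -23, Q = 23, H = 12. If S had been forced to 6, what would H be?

The intervention breaks the incoming arrows to S: S = 3W + 3V + 6 no longer applies, and S = 6.
W = -3V - 2U + 5  [with V=6, U=-1]  = -11
P = 2W - 1  [with W=-11]  = -23
Q = -2P + 2W + U  [with P=-23, W=-11, U=-1]  = 23
H = Q + S + 2U  [with Q=23, S=6, U=-1]  = 27

27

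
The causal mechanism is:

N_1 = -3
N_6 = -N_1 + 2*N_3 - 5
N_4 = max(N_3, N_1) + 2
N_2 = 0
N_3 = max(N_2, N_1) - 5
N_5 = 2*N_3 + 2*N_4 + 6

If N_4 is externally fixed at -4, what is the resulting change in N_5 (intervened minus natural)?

-6

Intervening sets N_4 = -4 and removes its equation (N_4 = max(N_3, N_1) + 2).
N_3 = max(N_2, N_1) - 5  [with N_2=0, N_1=-3]  = -5
N_5 = 2*N_3 + 2*N_4 + 6  [with N_3=-5, N_4=-4]  = -12
Without intervention: N_3 = max(N_2, N_1) - 5  [with N_2=0, N_1=-3]  = -5; N_4 = max(N_3, N_1) + 2  [with N_3=-5, N_1=-3]  = -1; N_5 = 2*N_3 + 2*N_4 + 6  [with N_3=-5, N_4=-1]  = -6.
Change = -12 − (-6) = -6.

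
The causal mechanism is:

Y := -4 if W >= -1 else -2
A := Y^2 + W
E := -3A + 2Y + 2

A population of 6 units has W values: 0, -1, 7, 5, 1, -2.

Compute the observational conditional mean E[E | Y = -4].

-61.2

E[E|Y=-4] averages over only the 5 units with Y=-4 (W = 0, -1, 7, 5, 1): E = -54, -51, -75, -69, -57, mean -61.2.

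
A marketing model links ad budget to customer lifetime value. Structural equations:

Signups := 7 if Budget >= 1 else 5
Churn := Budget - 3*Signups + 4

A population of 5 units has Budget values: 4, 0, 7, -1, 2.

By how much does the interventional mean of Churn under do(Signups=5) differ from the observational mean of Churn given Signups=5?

Under do(Signups=5), Signups's equation is replaced by Signups=5 for every unit. Per-unit Churn: -7, -11, -4, -12, -9. Mean = -8.6.
Observing Signups=5 restricts to units where Signups's equation naturally yields 5: Budget ∈ {0, -1}. In that subpopulation Churn = -11, -12, mean -11.5.
Difference = -8.6 − (-11.5) = 2.9.

2.9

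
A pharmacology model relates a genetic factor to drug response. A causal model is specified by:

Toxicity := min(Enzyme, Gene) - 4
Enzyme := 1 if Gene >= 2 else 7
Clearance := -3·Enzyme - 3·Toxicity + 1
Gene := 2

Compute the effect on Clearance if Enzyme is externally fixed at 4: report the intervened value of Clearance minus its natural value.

-12

Under do(Enzyme=4), the mechanism Enzyme := 1 if Gene >= 2 else 7 is discarded; Enzyme is fixed at 4.
Toxicity = min(Enzyme, Gene) - 4  [with Enzyme=4, Gene=2]  = -2
Clearance = -3·Enzyme - 3·Toxicity + 1  [with Enzyme=4, Toxicity=-2]  = -5
Without intervention: Enzyme = 1 if Gene >= 2 else 7  [with Gene=2]  = 1; Toxicity = min(Enzyme, Gene) - 4  [with Enzyme=1, Gene=2]  = -3; Clearance = -3·Enzyme - 3·Toxicity + 1  [with Enzyme=1, Toxicity=-3]  = 7.
Change = -5 − 7 = -12.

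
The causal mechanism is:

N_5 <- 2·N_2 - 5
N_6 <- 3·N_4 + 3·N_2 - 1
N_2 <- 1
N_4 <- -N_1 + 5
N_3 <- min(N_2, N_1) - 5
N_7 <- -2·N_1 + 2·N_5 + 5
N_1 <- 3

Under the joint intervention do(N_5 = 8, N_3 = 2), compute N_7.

15

The joint intervention fixes N_5 = 8, N_3 = 2, removing each variable's own equation.
N_7 = -2·N_1 + 2·N_5 + 5  [with N_1=3, N_5=8]  = 15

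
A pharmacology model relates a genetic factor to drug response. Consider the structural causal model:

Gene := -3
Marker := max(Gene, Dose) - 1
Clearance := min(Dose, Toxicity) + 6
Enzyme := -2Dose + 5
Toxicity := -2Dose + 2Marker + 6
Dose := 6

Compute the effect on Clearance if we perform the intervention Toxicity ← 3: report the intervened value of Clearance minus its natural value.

-1

The intervention breaks the incoming arrows to Toxicity: Toxicity := -2Dose + 2Marker + 6 no longer applies, and Toxicity = 3.
Clearance = min(Dose, Toxicity) + 6  [with Dose=6, Toxicity=3]  = 9
Without intervention: Marker = max(Gene, Dose) - 1  [with Gene=-3, Dose=6]  = 5; Toxicity = -2Dose + 2Marker + 6  [with Dose=6, Marker=5]  = 4; Clearance = min(Dose, Toxicity) + 6  [with Dose=6, Toxicity=4]  = 10.
Change = 9 − 10 = -1.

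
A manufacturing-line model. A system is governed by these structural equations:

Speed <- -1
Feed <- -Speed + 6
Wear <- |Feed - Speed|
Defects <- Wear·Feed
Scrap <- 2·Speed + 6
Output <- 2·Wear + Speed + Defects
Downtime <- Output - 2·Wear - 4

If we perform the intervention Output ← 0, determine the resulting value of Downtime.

Intervening sets Output = 0 and removes its equation (Output <- 2·Wear + Speed + Defects).
Feed = -Speed + 6  [with Speed=-1]  = 7
Wear = |Feed - Speed|  [with Feed=7, Speed=-1]  = 8
Downtime = Output - 2·Wear - 4  [with Output=0, Wear=8]  = -20

-20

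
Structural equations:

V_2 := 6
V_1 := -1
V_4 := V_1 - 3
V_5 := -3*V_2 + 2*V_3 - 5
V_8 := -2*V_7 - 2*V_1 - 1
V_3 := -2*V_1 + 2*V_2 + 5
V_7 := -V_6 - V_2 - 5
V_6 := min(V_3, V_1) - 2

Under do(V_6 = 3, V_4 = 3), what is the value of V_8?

Under do(V_6 = 3, V_4 = 3), each intervened variable's structural equation is replaced by its fixed value.
V_7 = -V_6 - V_2 - 5  [with V_6=3, V_2=6]  = -14
V_8 = -2*V_7 - 2*V_1 - 1  [with V_7=-14, V_1=-1]  = 29

29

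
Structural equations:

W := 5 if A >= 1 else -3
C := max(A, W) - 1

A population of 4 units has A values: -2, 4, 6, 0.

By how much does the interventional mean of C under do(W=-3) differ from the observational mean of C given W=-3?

do(W=-3) breaks W's dependence on A. With W=-3 fixed, C across the units is -3, 3, 5, -1, mean 1.
Observing W=-3 restricts to units where W's equation naturally yields -3: A ∈ {-2, 0}. In that subpopulation C = -3, -1, mean -2.
Difference = 1 − (-2) = 3.

3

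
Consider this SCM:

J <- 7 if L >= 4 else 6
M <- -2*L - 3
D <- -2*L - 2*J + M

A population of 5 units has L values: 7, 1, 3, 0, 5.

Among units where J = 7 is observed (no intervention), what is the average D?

-41

E[D|J=7] averages over only the 2 units with J=7 (L = 7, 5): D = -45, -37, mean -41.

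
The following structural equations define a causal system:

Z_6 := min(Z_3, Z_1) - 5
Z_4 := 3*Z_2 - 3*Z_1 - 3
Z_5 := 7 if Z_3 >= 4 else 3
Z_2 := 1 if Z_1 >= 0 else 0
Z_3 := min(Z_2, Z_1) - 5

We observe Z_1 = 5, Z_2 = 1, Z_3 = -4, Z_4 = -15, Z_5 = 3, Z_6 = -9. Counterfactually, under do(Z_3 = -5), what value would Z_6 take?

-10

The intervention breaks the incoming arrows to Z_3: Z_3 := min(Z_2, Z_1) - 5 no longer applies, and Z_3 = -5.
Z_6 = min(Z_3, Z_1) - 5  [with Z_3=-5, Z_1=5]  = -10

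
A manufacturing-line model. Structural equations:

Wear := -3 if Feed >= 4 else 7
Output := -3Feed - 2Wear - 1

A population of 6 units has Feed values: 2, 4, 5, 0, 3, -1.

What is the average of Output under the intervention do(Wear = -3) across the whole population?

do(Wear=-3) breaks Wear's dependence on Feed. With Wear=-3 fixed, Output across the units is -1, -7, -10, 5, -4, 8, mean -1.5.

-1.5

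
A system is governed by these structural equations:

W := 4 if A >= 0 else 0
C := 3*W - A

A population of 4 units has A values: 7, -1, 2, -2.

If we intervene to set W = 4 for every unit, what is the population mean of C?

10.5

Under do(W=4), W's equation is replaced by W=4 for every unit. Per-unit C: 5, 13, 10, 14. Mean = 10.5.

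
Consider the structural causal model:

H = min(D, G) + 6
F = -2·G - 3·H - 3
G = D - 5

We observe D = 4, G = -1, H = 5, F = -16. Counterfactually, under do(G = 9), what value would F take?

Under do(G=9), the mechanism G = D - 5 is discarded; G is fixed at 9.
H = min(D, G) + 6  [with D=4, G=9]  = 10
F = -2·G - 3·H - 3  [with G=9, H=10]  = -51

-51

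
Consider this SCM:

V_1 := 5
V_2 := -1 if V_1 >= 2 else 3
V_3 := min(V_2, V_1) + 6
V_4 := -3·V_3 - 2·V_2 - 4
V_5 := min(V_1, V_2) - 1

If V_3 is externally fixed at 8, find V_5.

do(V_3=8) replaces the equation V_3 := min(V_2, V_1) + 6 with the constant V_3 = 8.
V_5 is not downstream of the intervention, so its value is determined by the original equations.
V_2 = -1 if V_1 >= 2 else 3  [with V_1=5]  = -1
V_5 = min(V_1, V_2) - 1  [with V_1=5, V_2=-1]  = -2

-2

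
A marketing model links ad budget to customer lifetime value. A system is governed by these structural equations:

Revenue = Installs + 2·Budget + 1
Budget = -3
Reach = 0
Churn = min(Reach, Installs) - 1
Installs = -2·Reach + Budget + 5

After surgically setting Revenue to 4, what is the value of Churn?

The intervention breaks the incoming arrows to Revenue: Revenue = Installs + 2·Budget + 1 no longer applies, and Revenue = 4.
Since Churn is not a descendant of the intervened variable, it is unaffected.
Installs = -2·Reach + Budget + 5  [with Reach=0, Budget=-3]  = 2
Churn = min(Reach, Installs) - 1  [with Reach=0, Installs=2]  = -1

-1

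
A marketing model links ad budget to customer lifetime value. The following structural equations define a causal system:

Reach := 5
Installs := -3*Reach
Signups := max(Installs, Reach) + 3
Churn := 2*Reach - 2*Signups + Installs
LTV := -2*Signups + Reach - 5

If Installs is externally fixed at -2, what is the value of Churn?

-8

Under do(Installs=-2), the mechanism Installs := -3*Reach is discarded; Installs is fixed at -2.
Signups = max(Installs, Reach) + 3  [with Installs=-2, Reach=5]  = 8
Churn = 2*Reach - 2*Signups + Installs  [with Reach=5, Signups=8, Installs=-2]  = -8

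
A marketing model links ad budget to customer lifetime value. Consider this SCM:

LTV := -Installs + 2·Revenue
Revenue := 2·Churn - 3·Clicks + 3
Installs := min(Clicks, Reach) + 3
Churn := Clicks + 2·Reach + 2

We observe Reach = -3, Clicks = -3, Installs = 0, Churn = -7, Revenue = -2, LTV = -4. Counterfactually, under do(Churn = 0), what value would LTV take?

Under do(Churn=0), the mechanism Churn := Clicks + 2·Reach + 2 is discarded; Churn is fixed at 0.
Installs = min(Clicks, Reach) + 3  [with Clicks=-3, Reach=-3]  = 0
Revenue = 2·Churn - 3·Clicks + 3  [with Churn=0, Clicks=-3]  = 12
LTV = -Installs + 2·Revenue  [with Installs=0, Revenue=12]  = 24

24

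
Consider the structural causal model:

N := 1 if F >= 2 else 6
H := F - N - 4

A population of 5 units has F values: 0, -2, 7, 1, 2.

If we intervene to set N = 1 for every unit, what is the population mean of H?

The intervention sets N=1 in all 5 units regardless of F. Recomputing H per unit gives -5, -7, 2, -4, -3; average -3.4.

-3.4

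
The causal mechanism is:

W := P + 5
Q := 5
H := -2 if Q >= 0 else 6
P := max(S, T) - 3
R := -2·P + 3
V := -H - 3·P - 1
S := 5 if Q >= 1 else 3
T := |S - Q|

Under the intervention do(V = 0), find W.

do(V=0) replaces the equation V := -H - 3·P - 1 with the constant V = 0.
W is not downstream of the intervention, so its value is determined by the original equations.
S = 5 if Q >= 1 else 3  [with Q=5]  = 5
T = |S - Q|  [with S=5, Q=5]  = 0
P = max(S, T) - 3  [with S=5, T=0]  = 2
W = P + 5  [with P=2]  = 7

7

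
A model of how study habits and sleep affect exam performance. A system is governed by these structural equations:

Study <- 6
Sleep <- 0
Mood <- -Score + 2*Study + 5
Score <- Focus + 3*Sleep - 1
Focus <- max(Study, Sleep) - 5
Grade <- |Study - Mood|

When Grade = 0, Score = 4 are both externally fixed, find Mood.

13

Setting Grade = 0, Score = 4 by intervention discards those variables' equations.
Mood = -Score + 2*Study + 5  [with Score=4, Study=6]  = 13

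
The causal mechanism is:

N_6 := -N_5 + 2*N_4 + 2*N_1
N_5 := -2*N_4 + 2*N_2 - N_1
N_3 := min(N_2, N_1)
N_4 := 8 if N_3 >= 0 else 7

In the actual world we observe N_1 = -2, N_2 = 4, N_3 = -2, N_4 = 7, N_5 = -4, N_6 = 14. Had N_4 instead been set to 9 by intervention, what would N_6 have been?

Under do(N_4=9), the mechanism N_4 := 8 if N_3 >= 0 else 7 is discarded; N_4 is fixed at 9.
N_5 = -2*N_4 + 2*N_2 - N_1  [with N_4=9, N_2=4, N_1=-2]  = -8
N_6 = -N_5 + 2*N_4 + 2*N_1  [with N_5=-8, N_4=9, N_1=-2]  = 22

22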